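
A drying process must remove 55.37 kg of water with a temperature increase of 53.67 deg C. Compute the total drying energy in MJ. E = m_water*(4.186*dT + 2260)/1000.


E = m_water * (4.186 * dT + 2260) / 1000
= 55.37 * (4.186 * 53.67 + 2260) / 1000
= 137.5758 MJ

137.5758 MJ


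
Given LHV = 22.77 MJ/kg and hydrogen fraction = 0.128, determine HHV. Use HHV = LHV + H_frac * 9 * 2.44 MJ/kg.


HHV = LHV + H_frac * 9 * 2.44
= 22.77 + 0.128 * 9 * 2.44
= 25.5809 MJ/kg

25.5809 MJ/kg


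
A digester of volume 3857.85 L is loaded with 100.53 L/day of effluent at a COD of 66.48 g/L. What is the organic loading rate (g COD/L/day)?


OLR = Q * S / V
= 100.53 * 66.48 / 3857.85
= 1.7324 g/L/day

1.7324 g/L/day


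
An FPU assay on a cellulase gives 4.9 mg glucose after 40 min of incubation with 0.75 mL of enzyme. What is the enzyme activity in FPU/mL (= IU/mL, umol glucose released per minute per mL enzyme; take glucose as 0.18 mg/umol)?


Activity = glucose_mg / (0.18 mg/umol * V_mL * t_min)
= 4.9 / (0.18 * 0.75 * 40)
= 0.9074 FPU/mL

0.9074 FPU/mL


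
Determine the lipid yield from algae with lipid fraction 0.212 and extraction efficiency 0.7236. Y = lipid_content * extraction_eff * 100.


Y = lipid_content * extraction_eff * 100
= 0.212 * 0.7236 * 100
= 15.3403%

15.3403%


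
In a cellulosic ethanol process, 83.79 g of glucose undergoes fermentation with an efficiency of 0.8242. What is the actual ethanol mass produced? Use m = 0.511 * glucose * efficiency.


Actual ethanol: m = 0.511 * 83.79 * 0.8242
m = 35.2895 g

35.2895 g


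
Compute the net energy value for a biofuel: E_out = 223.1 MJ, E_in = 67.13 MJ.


NEV = E_out - E_in
= 223.1 - 67.13
= 155.9700 MJ

155.9700 MJ


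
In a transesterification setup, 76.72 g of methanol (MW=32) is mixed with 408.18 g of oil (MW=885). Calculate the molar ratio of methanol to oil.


Molar ratio = n_MeOH / n_oil = (MeOH/32) / (oil/885) = (MeOH * 885) / (32 * oil)
= (76.72 * 885) / (32 * 408.18)
= 5.1982

5.1982


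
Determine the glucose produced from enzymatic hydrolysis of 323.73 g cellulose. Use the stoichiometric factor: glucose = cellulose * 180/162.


glucose = cellulose * 180/162
= 323.73 * 180/162
= 359.7000 g

359.7000 g


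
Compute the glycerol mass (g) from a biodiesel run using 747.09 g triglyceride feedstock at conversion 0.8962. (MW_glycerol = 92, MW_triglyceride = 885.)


glycerol = oil * conv * (92/885)
= 747.09 * 0.8962 * 92 / 885
= 69.6021 g

69.6021 g


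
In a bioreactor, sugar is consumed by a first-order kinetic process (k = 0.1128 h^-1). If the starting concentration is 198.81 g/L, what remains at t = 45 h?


S = S0 * exp(-k * t)
S = 198.81 * exp(-0.1128 * 45)
S = 1.2415 g/L

1.2415 g/L


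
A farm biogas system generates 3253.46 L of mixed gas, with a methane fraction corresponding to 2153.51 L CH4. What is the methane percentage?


CH4% = V_CH4 / V_total * 100
= 2153.51 / 3253.46 * 100
= 66.1914%

66.1914%


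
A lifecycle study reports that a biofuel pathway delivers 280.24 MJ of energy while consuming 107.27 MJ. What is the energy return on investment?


EROI = E_out / E_in
= 280.24 / 107.27
= 2.6125

2.6125


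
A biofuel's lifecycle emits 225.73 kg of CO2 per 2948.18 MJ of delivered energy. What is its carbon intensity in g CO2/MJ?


CI = CO2 * 1000 / E
= 225.73 * 1000 / 2948.18
= 76.5659 g CO2/MJ

76.5659 g CO2/MJ


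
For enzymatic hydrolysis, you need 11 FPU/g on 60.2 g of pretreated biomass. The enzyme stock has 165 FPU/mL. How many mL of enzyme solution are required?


V = dosage * m_sub / activity
V = 11 * 60.2 / 165
V = 4.0133 mL

4.0133 mL


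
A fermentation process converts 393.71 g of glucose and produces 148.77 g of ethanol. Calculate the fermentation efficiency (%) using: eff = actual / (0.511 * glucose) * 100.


Fermentation efficiency = (actual / (0.511 * glucose)) * 100
= (148.77 / (0.511 * 393.71)) * 100
= 73.9466%

73.9466%


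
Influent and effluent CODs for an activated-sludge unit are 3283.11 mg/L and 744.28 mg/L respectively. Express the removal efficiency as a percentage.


eta = (COD_in - COD_out) / COD_in * 100
= (3283.11 - 744.28) / 3283.11 * 100
= 77.3300%

77.3300%


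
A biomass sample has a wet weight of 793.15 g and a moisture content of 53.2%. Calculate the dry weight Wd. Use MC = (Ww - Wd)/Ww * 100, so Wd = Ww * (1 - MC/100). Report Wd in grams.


Wd = Ww * (1 - MC/100)
= 793.15 * (1 - 53.2/100)
= 371.1942 g

371.1942 g


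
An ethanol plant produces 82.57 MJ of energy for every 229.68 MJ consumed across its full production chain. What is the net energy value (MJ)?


NEV = E_out - E_in
= 82.57 - 229.68
= -147.1100 MJ

-147.1100 MJ


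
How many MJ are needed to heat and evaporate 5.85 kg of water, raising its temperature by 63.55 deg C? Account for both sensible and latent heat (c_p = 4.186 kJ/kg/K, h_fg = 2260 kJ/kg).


E = m_water * (4.186 * dT + 2260) / 1000
= 5.85 * (4.186 * 63.55 + 2260) / 1000
= 14.7772 MJ

14.7772 MJ


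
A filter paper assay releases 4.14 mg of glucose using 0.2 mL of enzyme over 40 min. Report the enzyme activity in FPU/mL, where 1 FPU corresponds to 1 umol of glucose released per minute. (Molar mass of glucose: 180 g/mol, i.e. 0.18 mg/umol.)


Activity = glucose_mg / (0.18 mg/umol * V_mL * t_min)
= 4.14 / (0.18 * 0.2 * 40)
= 2.8750 FPU/mL

2.8750 FPU/mL


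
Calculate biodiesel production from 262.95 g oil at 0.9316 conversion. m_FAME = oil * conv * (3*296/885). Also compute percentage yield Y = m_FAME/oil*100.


m_FAME = oil * conv * (3 * 296 / 885) = oil * conv * (888/885)
= 262.95 * 0.9316 * 888 / 885
= 245.7946 g
Y = m_FAME / oil * 100 = conv * (888/885) * 100
= 0.9316 * 888 / 885 * 100
= 93.48%

245.7946 g FAME; Y = 93.48%


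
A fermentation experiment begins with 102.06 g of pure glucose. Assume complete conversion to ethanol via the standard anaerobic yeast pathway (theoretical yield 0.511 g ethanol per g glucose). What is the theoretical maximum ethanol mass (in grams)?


Theoretical ethanol yield: m_EtOH = 0.511 * m_glucose
m_EtOH = 0.511 * 102.06 = 52.1527 g

52.1527 g


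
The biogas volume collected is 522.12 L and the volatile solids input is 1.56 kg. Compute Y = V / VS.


Y = V / VS
= 522.12 / 1.56
= 334.6923 L/kg VS

334.6923 L/kg VS


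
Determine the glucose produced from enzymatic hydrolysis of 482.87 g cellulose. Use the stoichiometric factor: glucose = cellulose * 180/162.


glucose = cellulose * 180/162
= 482.87 * 180/162
= 536.5222 g

536.5222 g


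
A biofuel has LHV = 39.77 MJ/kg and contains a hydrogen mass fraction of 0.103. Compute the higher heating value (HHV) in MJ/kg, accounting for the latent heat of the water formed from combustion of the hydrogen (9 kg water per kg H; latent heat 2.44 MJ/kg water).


HHV = LHV + H_frac * 9 * 2.44
= 39.77 + 0.103 * 9 * 2.44
= 42.0319 MJ/kg

42.0319 MJ/kg


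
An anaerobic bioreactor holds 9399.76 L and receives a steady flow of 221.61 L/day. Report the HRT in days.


HRT = V / Q
= 9399.76 / 221.61
= 42.4158 days

42.4158 days


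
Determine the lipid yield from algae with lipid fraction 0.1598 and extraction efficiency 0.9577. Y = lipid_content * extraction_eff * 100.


Y = lipid_content * extraction_eff * 100
= 0.1598 * 0.9577 * 100
= 15.3040%

15.3040%


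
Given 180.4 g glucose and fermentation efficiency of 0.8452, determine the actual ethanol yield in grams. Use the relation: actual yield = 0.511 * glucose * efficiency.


Actual ethanol: m = 0.511 * 180.4 * 0.8452
m = 77.9143 g

77.9143 g


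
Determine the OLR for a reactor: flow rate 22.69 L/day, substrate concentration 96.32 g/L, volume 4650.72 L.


OLR = Q * S / V
= 22.69 * 96.32 / 4650.72
= 0.4699 g/L/day

0.4699 g/L/day


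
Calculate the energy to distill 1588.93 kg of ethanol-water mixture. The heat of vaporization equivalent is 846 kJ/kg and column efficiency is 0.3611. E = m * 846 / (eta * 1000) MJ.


E = m * 846 / (eta * 1000)
= 1588.93 * 846 / (0.3611 * 1000)
= 3722.6109 MJ

3722.6109 MJ


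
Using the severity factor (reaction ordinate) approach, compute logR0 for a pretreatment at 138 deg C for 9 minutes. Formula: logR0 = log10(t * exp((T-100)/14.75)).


logR0 = log10(t * exp((T - 100) / 14.75))
= log10(9 * exp((138 - 100) / 14.75))
= 2.0731

2.0731


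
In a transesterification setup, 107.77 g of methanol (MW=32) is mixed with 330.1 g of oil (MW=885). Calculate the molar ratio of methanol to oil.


Molar ratio = n_MeOH / n_oil = (MeOH/32) / (oil/885) = (MeOH * 885) / (32 * oil)
= (107.77 * 885) / (32 * 330.1)
= 9.0291

9.0291


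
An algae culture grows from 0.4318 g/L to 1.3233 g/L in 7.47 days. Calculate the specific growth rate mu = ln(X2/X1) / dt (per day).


mu = ln(X2/X1) / dt
= ln(1.3233/0.4318) / 7.47
= 0.1499 per day

0.1499 per day


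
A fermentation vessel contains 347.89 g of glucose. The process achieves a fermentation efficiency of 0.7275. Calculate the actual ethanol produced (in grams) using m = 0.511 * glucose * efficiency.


Actual ethanol: m = 0.511 * 347.89 * 0.7275
m = 129.3290 g

129.3290 g


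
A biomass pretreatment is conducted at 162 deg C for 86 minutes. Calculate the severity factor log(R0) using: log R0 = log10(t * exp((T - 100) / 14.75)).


logR0 = log10(t * exp((T - 100) / 14.75))
= log10(86 * exp((162 - 100) / 14.75))
= 3.7600

3.7600


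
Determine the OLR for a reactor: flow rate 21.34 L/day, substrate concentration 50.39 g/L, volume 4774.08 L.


OLR = Q * S / V
= 21.34 * 50.39 / 4774.08
= 0.2252 g/L/day

0.2252 g/L/day


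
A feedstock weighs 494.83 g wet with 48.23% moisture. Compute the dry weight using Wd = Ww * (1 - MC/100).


Wd = Ww * (1 - MC/100)
= 494.83 * (1 - 48.23/100)
= 256.1735 g

256.1735 g


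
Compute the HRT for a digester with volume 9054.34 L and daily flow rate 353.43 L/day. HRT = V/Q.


HRT = V / Q
= 9054.34 / 353.43
= 25.6185 days

25.6185 days


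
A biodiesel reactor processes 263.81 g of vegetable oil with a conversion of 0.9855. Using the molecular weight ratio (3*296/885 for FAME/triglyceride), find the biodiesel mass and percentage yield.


m_FAME = oil * conv * (3 * 296 / 885) = oil * conv * (888/885)
= 263.81 * 0.9855 * 888 / 885
= 260.8661 g
Y = m_FAME / oil * 100 = conv * (888/885) * 100
= 0.9855 * 888 / 885 * 100
= 98.88%

260.8661 g FAME; Y = 98.88%


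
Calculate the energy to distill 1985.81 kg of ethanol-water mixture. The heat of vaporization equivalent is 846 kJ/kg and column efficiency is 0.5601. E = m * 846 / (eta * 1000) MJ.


E = m * 846 / (eta * 1000)
= 1985.81 * 846 / (0.5601 * 1000)
= 2999.4559 MJ

2999.4559 MJ


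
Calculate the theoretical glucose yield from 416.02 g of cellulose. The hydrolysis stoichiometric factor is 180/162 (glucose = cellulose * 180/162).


glucose = cellulose * 180/162
= 416.02 * 180/162
= 462.2444 g

462.2444 g


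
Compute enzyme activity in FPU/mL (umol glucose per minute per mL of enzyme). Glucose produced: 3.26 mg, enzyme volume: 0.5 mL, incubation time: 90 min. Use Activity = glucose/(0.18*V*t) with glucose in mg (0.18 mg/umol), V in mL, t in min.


Activity = glucose_mg / (0.18 mg/umol * V_mL * t_min)
= 3.26 / (0.18 * 0.5 * 90)
= 0.4025 FPU/mL

0.4025 FPU/mL


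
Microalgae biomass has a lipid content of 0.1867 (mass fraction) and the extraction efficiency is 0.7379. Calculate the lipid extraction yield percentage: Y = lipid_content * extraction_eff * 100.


Y = lipid_content * extraction_eff * 100
= 0.1867 * 0.7379 * 100
= 13.7766%

13.7766%


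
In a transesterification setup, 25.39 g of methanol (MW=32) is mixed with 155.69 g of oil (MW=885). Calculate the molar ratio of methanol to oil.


Molar ratio = n_MeOH / n_oil = (MeOH/32) / (oil/885) = (MeOH * 885) / (32 * oil)
= (25.39 * 885) / (32 * 155.69)
= 4.5102

4.5102


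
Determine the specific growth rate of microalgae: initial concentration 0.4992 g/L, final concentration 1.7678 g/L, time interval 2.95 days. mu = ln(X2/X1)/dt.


mu = ln(X2/X1) / dt
= ln(1.7678/0.4992) / 2.95
= 0.4286 per day

0.4286 per day


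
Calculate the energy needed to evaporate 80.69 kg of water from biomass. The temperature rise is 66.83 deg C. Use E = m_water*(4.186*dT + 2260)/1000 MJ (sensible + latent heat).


E = m_water * (4.186 * dT + 2260) / 1000
= 80.69 * (4.186 * 66.83 + 2260) / 1000
= 204.9325 MJ

204.9325 MJ


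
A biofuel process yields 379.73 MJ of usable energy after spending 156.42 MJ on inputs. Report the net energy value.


NEV = E_out - E_in
= 379.73 - 156.42
= 223.3100 MJ

223.3100 MJ


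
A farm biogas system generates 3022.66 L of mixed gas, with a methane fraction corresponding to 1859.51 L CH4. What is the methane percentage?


CH4% = V_CH4 / V_total * 100
= 1859.51 / 3022.66 * 100
= 61.5190%

61.5190%


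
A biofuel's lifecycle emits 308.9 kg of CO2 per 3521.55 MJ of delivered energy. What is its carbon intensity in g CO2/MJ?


CI = CO2 * 1000 / E
= 308.9 * 1000 / 3521.55
= 87.7171 g CO2/MJ

87.7171 g CO2/MJ


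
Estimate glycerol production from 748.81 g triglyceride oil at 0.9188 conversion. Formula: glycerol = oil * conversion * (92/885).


glycerol = oil * conv * (92/885)
= 748.81 * 0.9188 * 92 / 885
= 71.5216 g

71.5216 g


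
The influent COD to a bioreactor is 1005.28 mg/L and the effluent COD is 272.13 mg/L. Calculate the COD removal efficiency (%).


eta = (COD_in - COD_out) / COD_in * 100
= (1005.28 - 272.13) / 1005.28 * 100
= 72.9299%

72.9299%


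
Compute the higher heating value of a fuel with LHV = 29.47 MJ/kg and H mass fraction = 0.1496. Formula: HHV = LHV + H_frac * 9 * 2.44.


HHV = LHV + H_frac * 9 * 2.44
= 29.47 + 0.1496 * 9 * 2.44
= 32.7552 MJ/kg

32.7552 MJ/kg


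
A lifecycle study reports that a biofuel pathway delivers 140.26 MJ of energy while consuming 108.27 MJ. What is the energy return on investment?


EROI = E_out / E_in
= 140.26 / 108.27
= 1.2955

1.2955


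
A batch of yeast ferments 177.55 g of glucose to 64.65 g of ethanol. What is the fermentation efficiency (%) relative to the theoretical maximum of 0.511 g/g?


Fermentation efficiency = (actual / (0.511 * glucose)) * 100
= (64.65 / (0.511 * 177.55)) * 100
= 71.2569%

71.2569%


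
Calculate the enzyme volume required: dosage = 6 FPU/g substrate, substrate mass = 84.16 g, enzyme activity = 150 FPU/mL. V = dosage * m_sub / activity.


V = dosage * m_sub / activity
V = 6 * 84.16 / 150
V = 3.3664 mL

3.3664 mL


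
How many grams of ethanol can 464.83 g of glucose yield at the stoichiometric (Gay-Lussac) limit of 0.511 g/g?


Theoretical ethanol yield: m_EtOH = 0.511 * m_glucose
m_EtOH = 0.511 * 464.83 = 237.5281 g

237.5281 g


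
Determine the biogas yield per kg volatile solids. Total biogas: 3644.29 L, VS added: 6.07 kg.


Y = V / VS
= 3644.29 / 6.07
= 600.3773 L/kg VS

600.3773 L/kg VS


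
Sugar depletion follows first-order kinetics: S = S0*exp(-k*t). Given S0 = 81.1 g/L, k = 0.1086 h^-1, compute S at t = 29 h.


S = S0 * exp(-k * t)
S = 81.1 * exp(-0.1086 * 29)
S = 3.4774 g/L

3.4774 g/L


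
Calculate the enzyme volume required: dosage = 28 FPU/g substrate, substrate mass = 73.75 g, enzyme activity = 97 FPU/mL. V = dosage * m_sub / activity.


V = dosage * m_sub / activity
V = 28 * 73.75 / 97
V = 21.2887 mL

21.2887 mL


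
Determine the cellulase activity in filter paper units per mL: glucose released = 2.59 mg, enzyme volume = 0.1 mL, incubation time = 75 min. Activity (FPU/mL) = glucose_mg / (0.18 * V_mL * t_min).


Activity = glucose_mg / (0.18 mg/umol * V_mL * t_min)
= 2.59 / (0.18 * 0.1 * 75)
= 1.9185 FPU/mL

1.9185 FPU/mL


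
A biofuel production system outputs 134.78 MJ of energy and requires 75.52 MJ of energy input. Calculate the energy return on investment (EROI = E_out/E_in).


EROI = E_out / E_in
= 134.78 / 75.52
= 1.7847

1.7847


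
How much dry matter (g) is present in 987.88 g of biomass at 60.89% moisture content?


Wd = Ww * (1 - MC/100)
= 987.88 * (1 - 60.89/100)
= 386.3599 g

386.3599 g


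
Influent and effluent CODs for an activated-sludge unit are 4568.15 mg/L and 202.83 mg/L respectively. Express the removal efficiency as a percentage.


eta = (COD_in - COD_out) / COD_in * 100
= (4568.15 - 202.83) / 4568.15 * 100
= 95.5599%

95.5599%


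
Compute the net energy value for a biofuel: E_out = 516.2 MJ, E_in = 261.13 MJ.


NEV = E_out - E_in
= 516.2 - 261.13
= 255.0700 MJ

255.0700 MJ


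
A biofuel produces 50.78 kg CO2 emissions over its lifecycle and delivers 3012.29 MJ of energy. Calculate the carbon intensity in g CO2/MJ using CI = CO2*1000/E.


CI = CO2 * 1000 / E
= 50.78 * 1000 / 3012.29
= 16.8576 g CO2/MJ

16.8576 g CO2/MJ


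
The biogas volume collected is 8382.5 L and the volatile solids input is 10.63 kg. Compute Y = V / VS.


Y = V / VS
= 8382.5 / 10.63
= 788.5701 L/kg VS

788.5701 L/kg VS


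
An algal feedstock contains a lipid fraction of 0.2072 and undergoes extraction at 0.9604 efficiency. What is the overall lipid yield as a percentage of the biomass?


Y = lipid_content * extraction_eff * 100
= 0.2072 * 0.9604 * 100
= 19.8995%

19.8995%


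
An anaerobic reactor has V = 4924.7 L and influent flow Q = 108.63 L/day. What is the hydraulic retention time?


HRT = V / Q
= 4924.7 / 108.63
= 45.3346 days

45.3346 days


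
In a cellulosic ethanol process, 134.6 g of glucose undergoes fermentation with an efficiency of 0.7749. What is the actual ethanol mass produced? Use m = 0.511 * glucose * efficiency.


Actual ethanol: m = 0.511 * 134.6 * 0.7749
m = 53.2981 g

53.2981 g


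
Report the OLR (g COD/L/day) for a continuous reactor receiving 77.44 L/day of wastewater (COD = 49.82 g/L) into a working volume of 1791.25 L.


OLR = Q * S / V
= 77.44 * 49.82 / 1791.25
= 2.1538 g/L/day

2.1538 g/L/day


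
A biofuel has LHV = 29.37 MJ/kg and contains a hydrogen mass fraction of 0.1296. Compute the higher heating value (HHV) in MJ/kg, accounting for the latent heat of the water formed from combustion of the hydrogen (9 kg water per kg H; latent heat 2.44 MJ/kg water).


HHV = LHV + H_frac * 9 * 2.44
= 29.37 + 0.1296 * 9 * 2.44
= 32.2160 MJ/kg

32.2160 MJ/kg


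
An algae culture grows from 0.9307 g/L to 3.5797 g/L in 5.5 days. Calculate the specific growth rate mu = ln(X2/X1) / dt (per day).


mu = ln(X2/X1) / dt
= ln(3.5797/0.9307) / 5.5
= 0.2449 per day

0.2449 per day


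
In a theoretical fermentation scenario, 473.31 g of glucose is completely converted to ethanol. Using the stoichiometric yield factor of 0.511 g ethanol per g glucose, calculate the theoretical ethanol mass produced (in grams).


Theoretical ethanol yield: m_EtOH = 0.511 * m_glucose
m_EtOH = 0.511 * 473.31 = 241.8614 g

241.8614 g


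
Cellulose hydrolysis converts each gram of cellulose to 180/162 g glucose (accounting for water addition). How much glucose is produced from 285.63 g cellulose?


glucose = cellulose * 180/162
= 285.63 * 180/162
= 317.3667 g

317.3667 g


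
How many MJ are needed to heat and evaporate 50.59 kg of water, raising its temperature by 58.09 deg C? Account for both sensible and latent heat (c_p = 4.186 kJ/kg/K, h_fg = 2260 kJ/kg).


E = m_water * (4.186 * dT + 2260) / 1000
= 50.59 * (4.186 * 58.09 + 2260) / 1000
= 126.6351 MJ

126.6351 MJ


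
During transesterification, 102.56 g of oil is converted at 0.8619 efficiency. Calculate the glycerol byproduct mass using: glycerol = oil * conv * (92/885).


glycerol = oil * conv * (92/885)
= 102.56 * 0.8619 * 92 / 885
= 9.1892 g

9.1892 g


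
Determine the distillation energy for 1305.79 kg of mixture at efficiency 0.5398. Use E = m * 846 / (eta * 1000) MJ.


E = m * 846 / (eta * 1000)
= 1305.79 * 846 / (0.5398 * 1000)
= 2046.4956 MJ

2046.4956 MJ


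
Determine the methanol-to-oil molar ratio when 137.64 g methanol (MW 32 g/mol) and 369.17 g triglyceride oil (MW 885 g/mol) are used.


Molar ratio = n_MeOH / n_oil = (MeOH/32) / (oil/885) = (MeOH * 885) / (32 * oil)
= (137.64 * 885) / (32 * 369.17)
= 10.3113

10.3113


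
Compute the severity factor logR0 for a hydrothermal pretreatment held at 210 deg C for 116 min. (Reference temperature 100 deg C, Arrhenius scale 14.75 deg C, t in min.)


logR0 = log10(t * exp((T - 100) / 14.75))
= log10(116 * exp((210 - 100) / 14.75))
= 5.3033

5.3033


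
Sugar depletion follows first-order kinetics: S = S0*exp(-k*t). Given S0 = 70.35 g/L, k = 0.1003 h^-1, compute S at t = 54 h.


S = S0 * exp(-k * t)
S = 70.35 * exp(-0.1003 * 54)
S = 0.3126 g/L

0.3126 g/L


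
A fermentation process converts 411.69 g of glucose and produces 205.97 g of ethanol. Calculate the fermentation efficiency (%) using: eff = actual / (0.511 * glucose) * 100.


Fermentation efficiency = (actual / (0.511 * glucose)) * 100
= (205.97 / (0.511 * 411.69)) * 100
= 97.9068%

97.9068%


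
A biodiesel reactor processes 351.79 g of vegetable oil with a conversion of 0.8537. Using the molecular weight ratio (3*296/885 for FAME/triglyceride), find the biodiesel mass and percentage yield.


m_FAME = oil * conv * (3 * 296 / 885) = oil * conv * (888/885)
= 351.79 * 0.8537 * 888 / 885
= 301.3412 g
Y = m_FAME / oil * 100 = conv * (888/885) * 100
= 0.8537 * 888 / 885 * 100
= 85.66%

301.3412 g FAME; Y = 85.66%


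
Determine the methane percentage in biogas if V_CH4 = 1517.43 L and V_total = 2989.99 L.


CH4% = V_CH4 / V_total * 100
= 1517.43 / 2989.99 * 100
= 50.7503%

50.7503%


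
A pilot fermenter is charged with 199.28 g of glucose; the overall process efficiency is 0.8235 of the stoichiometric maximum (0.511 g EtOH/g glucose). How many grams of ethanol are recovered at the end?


Actual ethanol: m = 0.511 * 199.28 * 0.8235
m = 83.8587 g

83.8587 g


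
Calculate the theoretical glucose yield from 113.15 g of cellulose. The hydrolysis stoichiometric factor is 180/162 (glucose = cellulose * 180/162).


glucose = cellulose * 180/162
= 113.15 * 180/162
= 125.7222 g

125.7222 g


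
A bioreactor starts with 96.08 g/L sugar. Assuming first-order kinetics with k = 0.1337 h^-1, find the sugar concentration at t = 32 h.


S = S0 * exp(-k * t)
S = 96.08 * exp(-0.1337 * 32)
S = 1.3321 g/L

1.3321 g/L


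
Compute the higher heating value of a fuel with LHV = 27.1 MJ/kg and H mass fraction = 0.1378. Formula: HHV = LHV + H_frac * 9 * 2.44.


HHV = LHV + H_frac * 9 * 2.44
= 27.1 + 0.1378 * 9 * 2.44
= 30.1261 MJ/kg

30.1261 MJ/kg


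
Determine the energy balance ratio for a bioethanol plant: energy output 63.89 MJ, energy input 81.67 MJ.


EROI = E_out / E_in
= 63.89 / 81.67
= 0.7823

0.7823


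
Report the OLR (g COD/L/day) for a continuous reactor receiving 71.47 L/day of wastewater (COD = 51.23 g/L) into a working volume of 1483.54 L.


OLR = Q * S / V
= 71.47 * 51.23 / 1483.54
= 2.4680 g/L/day

2.4680 g/L/day


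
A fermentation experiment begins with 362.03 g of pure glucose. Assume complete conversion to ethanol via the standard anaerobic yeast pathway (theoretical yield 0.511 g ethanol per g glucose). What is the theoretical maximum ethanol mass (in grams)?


Theoretical ethanol yield: m_EtOH = 0.511 * m_glucose
m_EtOH = 0.511 * 362.03 = 184.9973 g

184.9973 g


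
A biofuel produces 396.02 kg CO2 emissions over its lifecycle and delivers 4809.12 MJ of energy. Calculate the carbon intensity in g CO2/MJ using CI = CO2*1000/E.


CI = CO2 * 1000 / E
= 396.02 * 1000 / 4809.12
= 82.3477 g CO2/MJ

82.3477 g CO2/MJ


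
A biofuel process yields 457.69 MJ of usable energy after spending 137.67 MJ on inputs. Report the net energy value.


NEV = E_out - E_in
= 457.69 - 137.67
= 320.0200 MJ

320.0200 MJ


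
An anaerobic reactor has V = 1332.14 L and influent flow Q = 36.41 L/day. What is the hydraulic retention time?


HRT = V / Q
= 1332.14 / 36.41
= 36.5872 days

36.5872 days


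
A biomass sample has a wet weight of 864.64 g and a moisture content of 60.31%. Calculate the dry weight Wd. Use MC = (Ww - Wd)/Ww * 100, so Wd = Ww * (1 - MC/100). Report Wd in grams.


Wd = Ww * (1 - MC/100)
= 864.64 * (1 - 60.31/100)
= 343.1756 g

343.1756 g


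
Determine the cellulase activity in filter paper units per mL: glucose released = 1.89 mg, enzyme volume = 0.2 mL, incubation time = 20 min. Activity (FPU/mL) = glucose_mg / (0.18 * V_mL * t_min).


Activity = glucose_mg / (0.18 mg/umol * V_mL * t_min)
= 1.89 / (0.18 * 0.2 * 20)
= 2.6250 FPU/mL

2.6250 FPU/mL


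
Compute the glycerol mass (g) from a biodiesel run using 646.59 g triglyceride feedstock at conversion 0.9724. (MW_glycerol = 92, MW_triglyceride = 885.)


glycerol = oil * conv * (92/885)
= 646.59 * 0.9724 * 92 / 885
= 65.3610 g

65.3610 g


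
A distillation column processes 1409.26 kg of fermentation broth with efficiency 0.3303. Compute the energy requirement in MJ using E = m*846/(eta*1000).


E = m * 846 / (eta * 1000)
= 1409.26 * 846 / (0.3303 * 1000)
= 3609.5488 MJ

3609.5488 MJ


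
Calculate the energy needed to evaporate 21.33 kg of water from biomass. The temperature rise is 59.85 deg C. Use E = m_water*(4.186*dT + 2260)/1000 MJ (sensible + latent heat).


E = m_water * (4.186 * dT + 2260) / 1000
= 21.33 * (4.186 * 59.85 + 2260) / 1000
= 53.5496 MJ

53.5496 MJ


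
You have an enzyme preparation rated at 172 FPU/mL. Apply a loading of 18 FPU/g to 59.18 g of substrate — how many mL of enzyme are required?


V = dosage * m_sub / activity
V = 18 * 59.18 / 172
V = 6.1933 mL

6.1933 mL


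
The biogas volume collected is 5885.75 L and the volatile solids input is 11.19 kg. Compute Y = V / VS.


Y = V / VS
= 5885.75 / 11.19
= 525.9830 L/kg VS

525.9830 L/kg VS


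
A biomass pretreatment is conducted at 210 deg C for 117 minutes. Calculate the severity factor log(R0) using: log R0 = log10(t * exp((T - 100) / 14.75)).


logR0 = log10(t * exp((T - 100) / 14.75))
= log10(117 * exp((210 - 100) / 14.75))
= 5.3070

5.3070


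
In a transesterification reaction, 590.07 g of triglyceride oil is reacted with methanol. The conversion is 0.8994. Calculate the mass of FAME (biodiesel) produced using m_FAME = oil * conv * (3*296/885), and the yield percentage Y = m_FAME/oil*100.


m_FAME = oil * conv * (3 * 296 / 885) = oil * conv * (888/885)
= 590.07 * 0.8994 * 888 / 885
= 532.5080 g
Y = m_FAME / oil * 100 = conv * (888/885) * 100
= 0.8994 * 888 / 885 * 100
= 90.24%

532.5080 g FAME; Y = 90.24%


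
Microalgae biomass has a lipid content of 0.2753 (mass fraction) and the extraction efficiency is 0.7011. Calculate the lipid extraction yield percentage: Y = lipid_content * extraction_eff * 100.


Y = lipid_content * extraction_eff * 100
= 0.2753 * 0.7011 * 100
= 19.3013%

19.3013%


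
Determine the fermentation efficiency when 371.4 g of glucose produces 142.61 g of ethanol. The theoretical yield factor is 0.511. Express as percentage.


Fermentation efficiency = (actual / (0.511 * glucose)) * 100
= (142.61 / (0.511 * 371.4)) * 100
= 75.1428%

75.1428%


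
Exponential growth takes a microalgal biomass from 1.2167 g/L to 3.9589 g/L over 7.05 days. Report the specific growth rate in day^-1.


mu = ln(X2/X1) / dt
= ln(3.9589/1.2167) / 7.05
= 0.1674 per day

0.1674 per day


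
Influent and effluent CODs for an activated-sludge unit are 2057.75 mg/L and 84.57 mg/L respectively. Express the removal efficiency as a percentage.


eta = (COD_in - COD_out) / COD_in * 100
= (2057.75 - 84.57) / 2057.75 * 100
= 95.8902%

95.8902%


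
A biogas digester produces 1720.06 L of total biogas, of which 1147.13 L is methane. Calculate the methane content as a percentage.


CH4% = V_CH4 / V_total * 100
= 1147.13 / 1720.06 * 100
= 66.6913%

66.6913%


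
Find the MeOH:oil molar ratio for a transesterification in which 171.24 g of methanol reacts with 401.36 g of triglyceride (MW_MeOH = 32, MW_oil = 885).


Molar ratio = n_MeOH / n_oil = (MeOH/32) / (oil/885) = (MeOH * 885) / (32 * oil)
= (171.24 * 885) / (32 * 401.36)
= 11.7995

11.7995


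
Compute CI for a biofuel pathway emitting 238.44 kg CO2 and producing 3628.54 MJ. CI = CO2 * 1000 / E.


CI = CO2 * 1000 / E
= 238.44 * 1000 / 3628.54
= 65.7124 g CO2/MJ

65.7124 g CO2/MJ


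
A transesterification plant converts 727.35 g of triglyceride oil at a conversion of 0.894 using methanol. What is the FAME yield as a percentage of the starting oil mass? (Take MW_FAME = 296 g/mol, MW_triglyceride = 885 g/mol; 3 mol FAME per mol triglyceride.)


m_FAME = oil * conv * (3 * 296 / 885) = oil * conv * (888/885)
= 727.35 * 0.894 * 888 / 885
= 652.4551 g
Y = m_FAME / oil * 100 = conv * (888/885) * 100
= 0.894 * 888 / 885 * 100
= 89.70%

89.70%


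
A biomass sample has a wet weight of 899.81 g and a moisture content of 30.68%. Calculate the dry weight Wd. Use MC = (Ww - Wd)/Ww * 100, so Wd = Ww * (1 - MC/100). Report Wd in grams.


Wd = Ww * (1 - MC/100)
= 899.81 * (1 - 30.68/100)
= 623.7483 g

623.7483 g


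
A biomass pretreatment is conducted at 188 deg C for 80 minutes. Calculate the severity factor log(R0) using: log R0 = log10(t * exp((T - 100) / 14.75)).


logR0 = log10(t * exp((T - 100) / 14.75))
= log10(80 * exp((188 - 100) / 14.75))
= 4.4941

4.4941


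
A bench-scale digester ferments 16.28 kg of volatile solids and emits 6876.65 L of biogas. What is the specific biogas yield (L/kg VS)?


Y = V / VS
= 6876.65 / 16.28
= 422.3986 L/kg VS

422.3986 L/kg VS


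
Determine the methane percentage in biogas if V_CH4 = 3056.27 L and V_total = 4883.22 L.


CH4% = V_CH4 / V_total * 100
= 3056.27 / 4883.22 * 100
= 62.5872%

62.5872%


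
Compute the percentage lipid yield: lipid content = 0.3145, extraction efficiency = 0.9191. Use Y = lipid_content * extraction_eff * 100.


Y = lipid_content * extraction_eff * 100
= 0.3145 * 0.9191 * 100
= 28.9057%

28.9057%


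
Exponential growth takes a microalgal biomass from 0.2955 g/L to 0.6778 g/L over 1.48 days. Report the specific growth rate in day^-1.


mu = ln(X2/X1) / dt
= ln(0.6778/0.2955) / 1.48
= 0.5609 per day

0.5609 per day


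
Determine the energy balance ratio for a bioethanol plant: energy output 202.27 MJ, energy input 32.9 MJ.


EROI = E_out / E_in
= 202.27 / 32.9
= 6.1480

6.1480


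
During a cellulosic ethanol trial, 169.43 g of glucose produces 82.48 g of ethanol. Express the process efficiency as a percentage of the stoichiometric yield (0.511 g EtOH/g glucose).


Fermentation efficiency = (actual / (0.511 * glucose)) * 100
= (82.48 / (0.511 * 169.43)) * 100
= 95.2659%

95.2659%


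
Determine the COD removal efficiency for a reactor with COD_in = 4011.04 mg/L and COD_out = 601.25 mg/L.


eta = (COD_in - COD_out) / COD_in * 100
= (4011.04 - 601.25) / 4011.04 * 100
= 85.0101%

85.0101%


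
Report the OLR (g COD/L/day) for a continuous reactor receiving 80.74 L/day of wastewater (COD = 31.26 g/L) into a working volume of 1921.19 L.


OLR = Q * S / V
= 80.74 * 31.26 / 1921.19
= 1.3137 g/L/day

1.3137 g/L/day


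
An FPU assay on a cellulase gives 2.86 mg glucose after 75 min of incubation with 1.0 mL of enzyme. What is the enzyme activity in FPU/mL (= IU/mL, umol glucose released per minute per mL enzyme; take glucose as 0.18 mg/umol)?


Activity = glucose_mg / (0.18 mg/umol * V_mL * t_min)
= 2.86 / (0.18 * 1.0 * 75)
= 0.2119 FPU/mL

0.2119 FPU/mL


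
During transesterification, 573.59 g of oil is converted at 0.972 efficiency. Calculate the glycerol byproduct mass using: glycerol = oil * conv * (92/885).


glycerol = oil * conv * (92/885)
= 573.59 * 0.972 * 92 / 885
= 57.9579 g

57.9579 g


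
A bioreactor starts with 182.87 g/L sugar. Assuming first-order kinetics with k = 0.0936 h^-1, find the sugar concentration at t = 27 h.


S = S0 * exp(-k * t)
S = 182.87 * exp(-0.0936 * 27)
S = 14.6081 g/L

14.6081 g/L


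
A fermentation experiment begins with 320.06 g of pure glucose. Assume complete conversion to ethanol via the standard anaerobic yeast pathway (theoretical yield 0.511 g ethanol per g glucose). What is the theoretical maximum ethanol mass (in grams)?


Theoretical ethanol yield: m_EtOH = 0.511 * m_glucose
m_EtOH = 0.511 * 320.06 = 163.5507 g

163.5507 g


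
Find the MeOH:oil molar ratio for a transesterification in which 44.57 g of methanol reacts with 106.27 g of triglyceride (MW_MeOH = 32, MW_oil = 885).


Molar ratio = n_MeOH / n_oil = (MeOH/32) / (oil/885) = (MeOH * 885) / (32 * oil)
= (44.57 * 885) / (32 * 106.27)
= 11.5991

11.5991


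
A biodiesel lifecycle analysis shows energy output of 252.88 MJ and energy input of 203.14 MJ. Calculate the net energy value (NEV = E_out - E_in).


NEV = E_out - E_in
= 252.88 - 203.14
= 49.7400 MJ

49.7400 MJ


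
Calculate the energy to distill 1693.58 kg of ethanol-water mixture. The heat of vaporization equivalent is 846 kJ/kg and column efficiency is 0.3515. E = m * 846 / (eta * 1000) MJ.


E = m * 846 / (eta * 1000)
= 1693.58 * 846 / (0.3515 * 1000)
= 4076.1556 MJ

4076.1556 MJ


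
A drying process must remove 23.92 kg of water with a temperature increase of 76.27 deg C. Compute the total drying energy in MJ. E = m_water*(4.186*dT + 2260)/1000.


E = m_water * (4.186 * dT + 2260) / 1000
= 23.92 * (4.186 * 76.27 + 2260) / 1000
= 61.6960 MJ

61.6960 MJ


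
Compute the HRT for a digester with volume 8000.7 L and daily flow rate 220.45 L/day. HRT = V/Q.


HRT = V / Q
= 8000.7 / 220.45
= 36.2926 days

36.2926 days


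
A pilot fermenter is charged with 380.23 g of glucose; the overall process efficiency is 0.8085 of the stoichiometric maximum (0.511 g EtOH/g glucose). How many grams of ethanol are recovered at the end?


Actual ethanol: m = 0.511 * 380.23 * 0.8085
m = 157.0896 g

157.0896 g


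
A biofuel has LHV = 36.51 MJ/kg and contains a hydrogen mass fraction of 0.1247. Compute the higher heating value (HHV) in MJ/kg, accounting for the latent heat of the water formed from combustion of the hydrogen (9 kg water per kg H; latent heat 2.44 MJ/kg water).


HHV = LHV + H_frac * 9 * 2.44
= 36.51 + 0.1247 * 9 * 2.44
= 39.2484 MJ/kg

39.2484 MJ/kg


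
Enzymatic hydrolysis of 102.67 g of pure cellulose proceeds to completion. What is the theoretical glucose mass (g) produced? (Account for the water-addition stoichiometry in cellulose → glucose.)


glucose = cellulose * 180/162
= 102.67 * 180/162
= 114.0778 g

114.0778 g


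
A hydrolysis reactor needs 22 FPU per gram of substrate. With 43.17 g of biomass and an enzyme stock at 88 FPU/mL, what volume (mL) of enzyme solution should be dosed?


V = dosage * m_sub / activity
V = 22 * 43.17 / 88
V = 10.7925 mL

10.7925 mL


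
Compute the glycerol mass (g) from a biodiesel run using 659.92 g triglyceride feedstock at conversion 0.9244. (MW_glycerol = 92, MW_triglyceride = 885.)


glycerol = oil * conv * (92/885)
= 659.92 * 0.9244 * 92 / 885
= 63.4156 g

63.4156 g


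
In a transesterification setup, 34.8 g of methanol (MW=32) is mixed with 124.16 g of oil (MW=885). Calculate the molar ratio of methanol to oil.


Molar ratio = n_MeOH / n_oil = (MeOH/32) / (oil/885) = (MeOH * 885) / (32 * oil)
= (34.8 * 885) / (32 * 124.16)
= 7.7516

7.7516


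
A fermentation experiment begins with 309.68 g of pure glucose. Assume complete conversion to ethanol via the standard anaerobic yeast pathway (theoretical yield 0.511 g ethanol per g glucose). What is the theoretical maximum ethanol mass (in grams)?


Theoretical ethanol yield: m_EtOH = 0.511 * m_glucose
m_EtOH = 0.511 * 309.68 = 158.2465 g

158.2465 g


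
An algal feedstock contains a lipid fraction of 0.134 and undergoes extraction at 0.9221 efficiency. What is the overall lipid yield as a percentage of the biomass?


Y = lipid_content * extraction_eff * 100
= 0.134 * 0.9221 * 100
= 12.3561%

12.3561%


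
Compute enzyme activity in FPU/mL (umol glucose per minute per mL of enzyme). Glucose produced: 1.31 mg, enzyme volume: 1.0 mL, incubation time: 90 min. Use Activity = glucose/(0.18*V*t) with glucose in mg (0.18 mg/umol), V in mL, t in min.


Activity = glucose_mg / (0.18 mg/umol * V_mL * t_min)
= 1.31 / (0.18 * 1.0 * 90)
= 0.0809 FPU/mL

0.0809 FPU/mL


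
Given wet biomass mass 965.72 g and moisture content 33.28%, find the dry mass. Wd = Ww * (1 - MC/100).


Wd = Ww * (1 - MC/100)
= 965.72 * (1 - 33.28/100)
= 644.3284 g

644.3284 g


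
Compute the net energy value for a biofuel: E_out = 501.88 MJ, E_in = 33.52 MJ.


NEV = E_out - E_in
= 501.88 - 33.52
= 468.3600 MJ

468.3600 MJ


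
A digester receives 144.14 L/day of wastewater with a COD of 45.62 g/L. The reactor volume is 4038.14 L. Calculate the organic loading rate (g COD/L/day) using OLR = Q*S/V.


OLR = Q * S / V
= 144.14 * 45.62 / 4038.14
= 1.6284 g/L/day

1.6284 g/L/day


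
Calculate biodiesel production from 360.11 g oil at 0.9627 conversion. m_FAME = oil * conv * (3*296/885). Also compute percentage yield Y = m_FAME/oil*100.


m_FAME = oil * conv * (3 * 296 / 885) = oil * conv * (888/885)
= 360.11 * 0.9627 * 888 / 885
= 347.8531 g
Y = m_FAME / oil * 100 = conv * (888/885) * 100
= 0.9627 * 888 / 885 * 100
= 96.60%

347.8531 g FAME; Y = 96.60%


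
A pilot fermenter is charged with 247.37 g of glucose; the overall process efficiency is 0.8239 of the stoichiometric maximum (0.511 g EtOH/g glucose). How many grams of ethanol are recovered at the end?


Actual ethanol: m = 0.511 * 247.37 * 0.8239
m = 104.1460 g

104.1460 g


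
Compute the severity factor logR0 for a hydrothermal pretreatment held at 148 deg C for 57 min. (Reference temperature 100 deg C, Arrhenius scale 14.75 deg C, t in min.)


logR0 = log10(t * exp((T - 100) / 14.75))
= log10(57 * exp((148 - 100) / 14.75))
= 3.1692

3.1692


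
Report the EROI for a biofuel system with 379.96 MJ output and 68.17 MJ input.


EROI = E_out / E_in
= 379.96 / 68.17
= 5.5737

5.5737


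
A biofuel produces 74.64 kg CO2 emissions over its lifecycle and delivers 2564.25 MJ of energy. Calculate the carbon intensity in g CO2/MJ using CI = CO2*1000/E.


CI = CO2 * 1000 / E
= 74.64 * 1000 / 2564.25
= 29.1079 g CO2/MJ

29.1079 g CO2/MJ


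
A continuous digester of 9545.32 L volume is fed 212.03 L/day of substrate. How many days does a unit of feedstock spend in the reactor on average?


HRT = V / Q
= 9545.32 / 212.03
= 45.0187 days

45.0187 days


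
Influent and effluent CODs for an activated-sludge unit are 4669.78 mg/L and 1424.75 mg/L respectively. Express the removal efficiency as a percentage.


eta = (COD_in - COD_out) / COD_in * 100
= (4669.78 - 1424.75) / 4669.78 * 100
= 69.4900%

69.4900%


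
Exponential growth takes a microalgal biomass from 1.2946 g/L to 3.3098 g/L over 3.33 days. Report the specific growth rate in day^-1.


mu = ln(X2/X1) / dt
= ln(3.3098/1.2946) / 3.33
= 0.2819 per day

0.2819 per day


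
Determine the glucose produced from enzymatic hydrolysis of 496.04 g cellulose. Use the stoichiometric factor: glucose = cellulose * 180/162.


glucose = cellulose * 180/162
= 496.04 * 180/162
= 551.1556 g

551.1556 g


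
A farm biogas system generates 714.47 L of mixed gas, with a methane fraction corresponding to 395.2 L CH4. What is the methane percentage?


CH4% = V_CH4 / V_total * 100
= 395.2 / 714.47 * 100
= 55.3137%

55.3137%


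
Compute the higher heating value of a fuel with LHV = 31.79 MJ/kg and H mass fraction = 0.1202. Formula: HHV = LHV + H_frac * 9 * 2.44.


HHV = LHV + H_frac * 9 * 2.44
= 31.79 + 0.1202 * 9 * 2.44
= 34.4296 MJ/kg

34.4296 MJ/kg


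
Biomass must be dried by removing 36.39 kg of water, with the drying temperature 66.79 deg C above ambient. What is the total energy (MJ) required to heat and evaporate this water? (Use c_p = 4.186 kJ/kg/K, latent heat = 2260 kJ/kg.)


E = m_water * (4.186 * dT + 2260) / 1000
= 36.39 * (4.186 * 66.79 + 2260) / 1000
= 92.4154 MJ

92.4154 MJ
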